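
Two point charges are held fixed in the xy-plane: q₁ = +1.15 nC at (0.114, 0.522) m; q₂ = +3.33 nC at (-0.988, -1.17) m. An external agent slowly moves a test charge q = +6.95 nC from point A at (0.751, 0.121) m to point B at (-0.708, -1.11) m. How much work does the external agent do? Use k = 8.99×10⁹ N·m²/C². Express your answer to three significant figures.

5.74×10⁻⁷ J

For quasistatic motion the external work equals the change in potential energy: W_ext = qΔV = q(V_B − V_A).
At A: distances to the source charges are 0.753 m, 2.17 m; V_A = Σ kqᵢ/rᵢ = 27.6 V.
At B: distances to the source charges are 1.83 m, 0.286 m; V_B = Σ kqᵢ/rᵢ = 110 V.
ΔV = V_B − V_A = 82.6 V.
W_ext = qΔV = (6.95×10⁻⁹ C)(82.6 V) = 5.74×10⁻⁷ J.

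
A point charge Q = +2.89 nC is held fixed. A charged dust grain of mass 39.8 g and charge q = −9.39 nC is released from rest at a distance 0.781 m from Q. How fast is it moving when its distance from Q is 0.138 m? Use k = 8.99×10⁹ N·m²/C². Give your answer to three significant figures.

8.55×10⁻³ m/s

Only the electrostatic force acts, so mechanical energy is conserved: ½mv² = U₁ − U₂ = kQq(1/r₁ − 1/r₂).
U₁ − U₂ = (8.99×10⁹ N·m²/C²)(2.89×10⁻⁹ C)(-9.39×10⁻⁹ C)(1/0.781 − 1/0.138) = 1.46×10⁻⁶ J.
v = √(2·1.46×10⁻⁶/0.0398) = 8.55×10⁻³ m/s.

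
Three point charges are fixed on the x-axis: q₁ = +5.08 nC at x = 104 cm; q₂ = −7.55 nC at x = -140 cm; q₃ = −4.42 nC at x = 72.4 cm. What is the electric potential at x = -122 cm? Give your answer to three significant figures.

Electric potential is a scalar, so the contributions from each charge add algebraically: V = Σ kqᵢ/rᵢ.
Distances from the field point to each charge: r₁ = 2.26 m, r₂ = 0.180 m, r₃ = 1.94 m.
V = k[(5.08×10⁻⁹)/(2.26) + (-7.55×10⁻⁹)/(0.180) + (-4.42×10⁻⁹)/(1.94)] = -377 V.

-377 V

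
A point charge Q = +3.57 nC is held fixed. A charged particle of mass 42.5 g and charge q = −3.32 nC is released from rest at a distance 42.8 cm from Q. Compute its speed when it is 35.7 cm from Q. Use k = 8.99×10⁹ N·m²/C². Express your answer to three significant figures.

1.53×10⁻³ m/s

Only the electrostatic force acts, so mechanical energy is conserved: ½mv² = U₁ − U₂ = kQq(1/r₁ − 1/r₂).
U₁ − U₂ = (8.99×10⁹ N·m²/C²)(3.57×10⁻⁹ C)(-3.32×10⁻⁹ C)(1/0.428 − 1/0.357) = 4.95×10⁻⁸ J.
v = √(2·4.95×10⁻⁸/0.0425) = 1.53×10⁻³ m/s.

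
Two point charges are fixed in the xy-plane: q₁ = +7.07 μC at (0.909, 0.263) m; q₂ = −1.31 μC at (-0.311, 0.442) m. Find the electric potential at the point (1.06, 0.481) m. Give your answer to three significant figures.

2.31×10⁵ V

The total potential is the scalar sum of each charge's contribution, V = Σ kqᵢ/rᵢ.
Distances from the field point to each charge: r₁ = 0.265 m, r₂ = 1.37 m.
V = k[(7.07×10⁻⁶)/(0.265) + (-1.31×10⁻⁶)/(1.37)] = 2.31×10⁵ V.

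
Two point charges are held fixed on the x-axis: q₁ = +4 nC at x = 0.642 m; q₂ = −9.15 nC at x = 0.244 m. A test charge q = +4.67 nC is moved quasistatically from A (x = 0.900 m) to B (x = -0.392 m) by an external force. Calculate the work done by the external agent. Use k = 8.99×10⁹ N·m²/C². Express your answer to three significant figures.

For quasistatic motion the external work equals the change in potential energy: W_ext = qΔV = q(V_B − V_A).
At A: distances to the source charges are 0.258 m, 0.656 m; V_A = Σ kqᵢ/rᵢ = 14.0 V.
At B: distances to the source charges are 1.03 m, 0.636 m; V_B = Σ kqᵢ/rᵢ = -94.6 V.
ΔV = V_B − V_A = -109 V.
W_ext = qΔV = (4.67×10⁻⁹ C)(-109 V) = -5.07×10⁻⁷ J.

-5.07×10⁻⁷ J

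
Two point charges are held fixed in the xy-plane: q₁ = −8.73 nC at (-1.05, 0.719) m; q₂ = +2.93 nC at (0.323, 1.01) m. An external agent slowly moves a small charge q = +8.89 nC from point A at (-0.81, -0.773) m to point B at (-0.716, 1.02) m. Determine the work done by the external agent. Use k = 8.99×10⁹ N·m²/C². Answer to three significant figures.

-9.76×10⁻⁷ J

For quasistatic motion the external work equals the change in potential energy: W_ext = qΔV = q(V_B − V_A).
At A: distances to the source charges are 1.51 m, 2.11 m; V_A = Σ kqᵢ/rᵢ = -39.5 V.
At B: distances to the source charges are 0.450 m, 1.04 m; V_B = Σ kqᵢ/rᵢ = -149 V.
ΔV = V_B − V_A = -110 V.
W_ext = qΔV = (8.89×10⁻⁹ C)(-110 V) = -9.76×10⁻⁷ J.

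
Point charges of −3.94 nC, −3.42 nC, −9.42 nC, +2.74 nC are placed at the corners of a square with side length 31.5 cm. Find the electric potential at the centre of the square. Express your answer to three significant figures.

-567 V

Electric potential is a scalar, so the contributions from each charge add algebraically: V = Σ kqᵢ/rᵢ.
The distance from each corner to the centre is a√2/2 = 0.223 m.
V = k[(-3.94×10⁻⁹)/(0.223) + (-3.42×10⁻⁹)/(0.223) + (-9.42×10⁻⁹)/(0.223) + (2.74×10⁻⁹)/(0.223)] = -567 V.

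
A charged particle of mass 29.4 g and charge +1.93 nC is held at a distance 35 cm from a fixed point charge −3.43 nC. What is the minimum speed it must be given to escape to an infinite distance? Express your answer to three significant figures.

3.40×10⁻³ m/s

To just escape, total mechanical energy must reach zero at infinity: ½mv²_min + U = 0, so ½mv²_min = −U = |kQq|/r.
|U| = |kQq|/r = (8.99×10⁹ N·m²/C²)(3.43×10⁻⁹)(1.93×10⁻⁹)/(0.350) = 1.70×10⁻⁷ J.
v_min = √(2|U|/m) = √(2·1.70×10⁻⁷/0.0294) = 3.40×10⁻³ m/s.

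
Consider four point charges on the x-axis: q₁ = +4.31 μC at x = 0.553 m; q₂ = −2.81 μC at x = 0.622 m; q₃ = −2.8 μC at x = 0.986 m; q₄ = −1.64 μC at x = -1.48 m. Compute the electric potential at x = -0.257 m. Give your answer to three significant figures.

The total potential is the scalar sum of each charge's contribution, V = Σ kqᵢ/rᵢ.
Distances from the field point to each charge: r₁ = 0.810 m, r₂ = 0.879 m, r₃ = 1.24 m, r₄ = 1.22 m.
V = k[(4.31×10⁻⁶)/(0.810) + (-2.81×10⁻⁶)/(0.879) + (-2.80×10⁻⁶)/(1.24) + (-1.64×10⁻⁶)/(1.22)] = -1.32×10⁴ V.

-1.32×10⁴ V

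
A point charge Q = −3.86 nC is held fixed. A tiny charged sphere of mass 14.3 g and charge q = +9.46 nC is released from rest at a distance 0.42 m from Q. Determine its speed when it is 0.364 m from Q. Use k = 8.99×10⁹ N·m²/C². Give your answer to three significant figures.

Only the electrostatic force acts, so mechanical energy is conserved: ½mv² = U₁ − U₂ = kQq(1/r₁ − 1/r₂).
U₁ − U₂ = (8.99×10⁹ N·m²/C²)(-3.86×10⁻⁹ C)(9.46×10⁻⁹ C)(1/0.420 − 1/0.364) = 1.20×10⁻⁷ J.
v = √(2·1.20×10⁻⁷/0.0143) = 4.10×10⁻³ m/s.

4.10×10⁻³ m/s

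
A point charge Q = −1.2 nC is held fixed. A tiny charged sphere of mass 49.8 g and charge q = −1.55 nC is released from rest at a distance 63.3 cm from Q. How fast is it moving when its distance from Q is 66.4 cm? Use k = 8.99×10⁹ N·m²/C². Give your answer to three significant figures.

2.23×10⁻⁴ m/s

Only the electrostatic force acts, so mechanical energy is conserved: ½mv² = U₁ − U₂ = kQq(1/r₁ − 1/r₂).
U₁ − U₂ = (8.99×10⁹ N·m²/C²)(-1.20×10⁻⁹ C)(-1.55×10⁻⁹ C)(1/0.633 − 1/0.664) = 1.23×10⁻⁹ J.
v = √(2·1.23×10⁻⁹/0.0498) = 2.23×10⁻⁴ m/s.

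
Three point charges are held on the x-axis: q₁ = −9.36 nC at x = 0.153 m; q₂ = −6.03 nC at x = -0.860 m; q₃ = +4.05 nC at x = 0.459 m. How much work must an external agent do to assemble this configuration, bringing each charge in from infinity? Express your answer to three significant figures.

The work to assemble the configuration equals its total potential energy, U = Σ kqᵢqⱼ/rᵢⱼ over all pairs.
Pair separations: r₁₂ = 1.01 m, r₁₃ = 0.306 m, r₂₃ = 1.32 m.
U = (5.01×10⁻⁷) + (-1.11×10⁻⁶) + (-1.66×10⁻⁷) = -7.79×10⁻⁷ J.

-7.79×10⁻⁷ J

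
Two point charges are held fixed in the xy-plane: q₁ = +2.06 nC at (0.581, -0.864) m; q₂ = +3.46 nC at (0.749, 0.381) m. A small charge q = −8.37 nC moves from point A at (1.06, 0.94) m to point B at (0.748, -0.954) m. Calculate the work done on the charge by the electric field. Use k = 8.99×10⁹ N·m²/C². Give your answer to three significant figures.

5.22×10⁻⁷ J

The work done by the electric force is W_field = −ΔU = −q(V_B − V_A) = q(V_A − V_B).
At A: distances to the source charges are 1.87 m, 0.640 m; V_A = Σ kqᵢ/rᵢ = 58.5 V.
At B: distances to the source charges are 0.190 m, 1.34 m; V_B = Σ kqᵢ/rᵢ = 121 V.
ΔV = V_B − V_A = 62.4 V.
W_field = −qΔV = −(-8.37×10⁻⁹ C)(62.4 V) = 5.22×10⁻⁷ J.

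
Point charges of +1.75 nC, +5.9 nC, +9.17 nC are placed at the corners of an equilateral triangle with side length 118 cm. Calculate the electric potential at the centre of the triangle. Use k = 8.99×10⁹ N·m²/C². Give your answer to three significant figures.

The total potential is the scalar sum of each charge's contribution, V = Σ kqᵢ/rᵢ.
The distance from each vertex to the centroid is a/√3 = 0.681 m.
V = k[(1.75×10⁻⁹)/(0.681) + (5.90×10⁻⁹)/(0.681) + (9.17×10⁻⁹)/(0.681)] = 222 V.

222 V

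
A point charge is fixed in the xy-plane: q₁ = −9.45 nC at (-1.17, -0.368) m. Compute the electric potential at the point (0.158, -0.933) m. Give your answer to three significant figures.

-58.9 V

Electric potential is a scalar, so the contributions from each charge add algebraically: V = Σ kqᵢ/rᵢ.
Distances from the field point to each charge: r₁ = 1.44 m.
V = k[(-9.45×10⁻⁹)/(1.44)] = -58.9 V.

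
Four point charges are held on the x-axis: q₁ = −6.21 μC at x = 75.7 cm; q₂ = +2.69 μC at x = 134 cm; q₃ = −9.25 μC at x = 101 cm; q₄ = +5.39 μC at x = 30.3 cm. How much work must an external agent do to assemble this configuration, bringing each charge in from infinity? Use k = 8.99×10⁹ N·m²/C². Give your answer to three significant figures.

The work to assemble the configuration equals its total potential energy, U = Σ kqᵢqⱼ/rᵢⱼ over all pairs.
Pair separations: r₁₂ = 0.583 m, r₁₃ = 0.253 m, r₁₄ = 0.454 m, r₂₃ = 0.330 m, r₂₄ = 1.04 m, r₃₄ = 0.707 m.
Summing all 6 pair terms gives U = -0.0654 J.

-0.0654 J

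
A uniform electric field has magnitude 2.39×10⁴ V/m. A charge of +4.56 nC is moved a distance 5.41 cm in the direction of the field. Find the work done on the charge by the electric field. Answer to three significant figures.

5.90×10⁻⁶ J

The potential change for a displacement 5.41 cm in the direction of the field is ΔV = −Ed = -1290 V.
W_field = −qΔV = 5.90×10⁻⁶ J.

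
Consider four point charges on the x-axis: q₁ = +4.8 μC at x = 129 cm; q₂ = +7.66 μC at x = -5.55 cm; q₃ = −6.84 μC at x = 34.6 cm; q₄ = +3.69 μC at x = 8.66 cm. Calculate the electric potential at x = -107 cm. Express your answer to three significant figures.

Electric potential is a scalar, so the contributions from each charge add algebraically: V = Σ kqᵢ/rᵢ.
Distances from the field point to each charge: r₁ = 2.36 m, r₂ = 1.01 m, r₃ = 1.42 m, r₄ = 1.16 m.
V = k[(4.80×10⁻⁶)/(2.36) + (7.66×10⁻⁶)/(1.01) + (-6.84×10⁻⁶)/(1.42) + (3.69×10⁻⁶)/(1.16)] = 7.14×10⁴ V.

7.14×10⁴ V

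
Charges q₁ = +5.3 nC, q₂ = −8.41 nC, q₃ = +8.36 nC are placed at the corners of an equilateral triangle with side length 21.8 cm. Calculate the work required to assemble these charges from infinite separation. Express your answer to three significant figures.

The work to assemble the configuration equals its total potential energy, U = Σ kqᵢqⱼ/rᵢⱼ over all pairs.
All three pair separations equal the side length, 0.218 m.
U = (-1.84×10⁻⁶) + (1.83×10⁻⁶) + (-2.90×10⁻⁶) = -2.91×10⁻⁶ J.

-2.91×10⁻⁶ J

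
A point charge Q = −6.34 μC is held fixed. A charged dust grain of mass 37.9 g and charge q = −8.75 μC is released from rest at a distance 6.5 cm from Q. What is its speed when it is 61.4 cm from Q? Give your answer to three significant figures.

Only the electrostatic force acts, so mechanical energy is conserved: ½mv² = U₁ − U₂ = kQq(1/r₁ − 1/r₂).
U₁ − U₂ = (8.99×10⁹ N·m²/C²)(-6.34×10⁻⁶ C)(-8.75×10⁻⁶ C)(1/0.0650 − 1/0.614) = 6.86 J.
v = √(2·6.86/0.0379) = 19.0 m/s.

19.0 m/s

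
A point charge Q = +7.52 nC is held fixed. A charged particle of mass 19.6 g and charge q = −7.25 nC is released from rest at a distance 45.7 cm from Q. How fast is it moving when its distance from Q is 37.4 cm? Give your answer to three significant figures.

4.93×10⁻³ m/s

Only the electrostatic force acts, so mechanical energy is conserved: ½mv² = U₁ − U₂ = kQq(1/r₁ − 1/r₂).
U₁ − U₂ = (8.99×10⁹ N·m²/C²)(7.52×10⁻⁹ C)(-7.25×10⁻⁹ C)(1/0.457 − 1/0.374) = 2.38×10⁻⁷ J.
v = √(2·2.38×10⁻⁷/0.0196) = 4.93×10⁻³ m/s.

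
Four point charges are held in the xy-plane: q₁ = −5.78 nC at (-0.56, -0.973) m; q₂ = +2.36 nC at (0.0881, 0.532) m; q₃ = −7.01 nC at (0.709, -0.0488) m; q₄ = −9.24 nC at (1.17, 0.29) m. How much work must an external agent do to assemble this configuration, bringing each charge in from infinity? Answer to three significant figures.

The work to assemble the configuration equals its total potential energy, U = Σ kqᵢqⱼ/rᵢⱼ over all pairs.
Pair separations: r₁₂ = 1.64 m, r₁₃ = 1.57 m, r₁₄ = 2.14 m, r₂₃ = 0.850 m, r₂₄ = 1.11 m, r₃₄ = 0.572 m.
Summing all 6 pair terms gives U = 1.05×10⁻⁶ J.

1.05×10⁻⁶ J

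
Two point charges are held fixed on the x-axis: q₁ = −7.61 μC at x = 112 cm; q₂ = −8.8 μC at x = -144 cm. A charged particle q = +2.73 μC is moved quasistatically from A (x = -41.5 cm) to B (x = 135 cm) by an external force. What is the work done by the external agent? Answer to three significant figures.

For quasistatic motion the external work equals the change in potential energy: W_ext = qΔV = q(V_B − V_A).
At A: distances to the source charges are 1.54 m, 1.02 m; V_A = Σ kqᵢ/rᵢ = -1.22×10⁵ V.
At B: distances to the source charges are 0.230 m, 2.79 m; V_B = Σ kqᵢ/rᵢ = -3.26×10⁵ V.
ΔV = V_B − V_A = -2.04×10⁵ V.
W_ext = qΔV = (2.73×10⁻⁶ C)(-2.04×10⁵ V) = -0.557 J.

-0.557 J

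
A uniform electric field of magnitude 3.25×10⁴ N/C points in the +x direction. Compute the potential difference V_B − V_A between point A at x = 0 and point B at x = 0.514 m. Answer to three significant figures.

-1.67×10⁴ V

In a uniform field, potential decreases in the direction of E: V_B − V_A = −E·Δx.
V_B − V_A = −(3.25×10⁴ V/m)(0.514 m) = -1.67×10⁴ V.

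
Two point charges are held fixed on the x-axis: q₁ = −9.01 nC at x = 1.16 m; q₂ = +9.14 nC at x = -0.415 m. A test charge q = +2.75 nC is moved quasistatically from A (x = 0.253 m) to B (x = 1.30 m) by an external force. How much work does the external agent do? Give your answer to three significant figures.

-1.55×10⁻⁶ J

For quasistatic motion the external work equals the change in potential energy: W_ext = qΔV = q(V_B − V_A).
At A: distances to the source charges are 0.907 m, 0.668 m; V_A = Σ kqᵢ/rᵢ = 33.7 V.
At B: distances to the source charges are 0.140 m, 1.72 m; V_B = Σ kqᵢ/rᵢ = -531 V.
ΔV = V_B − V_A = -564 V.
W_ext = qΔV = (2.75×10⁻⁹ C)(-564 V) = -1.55×10⁻⁶ J.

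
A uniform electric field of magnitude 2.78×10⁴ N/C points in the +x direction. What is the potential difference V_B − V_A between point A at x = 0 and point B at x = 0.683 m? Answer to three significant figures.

In a uniform field, potential decreases in the direction of E: V_B − V_A = −E·Δx.
V_B − V_A = −(2.78×10⁴ V/m)(0.683 m) = -1.90×10⁴ V.

-1.90×10⁴ V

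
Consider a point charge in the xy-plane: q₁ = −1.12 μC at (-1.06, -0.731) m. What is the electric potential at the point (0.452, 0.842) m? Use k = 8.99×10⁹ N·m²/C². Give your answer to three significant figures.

Electric potential is a scalar, so the contributions from each charge add algebraically: V = Σ kqᵢ/rᵢ.
Distances from the field point to each charge: r₁ = 2.18 m.
V = k[(-1.12×10⁻⁶)/(2.18)] = -4610 V.

-4610 V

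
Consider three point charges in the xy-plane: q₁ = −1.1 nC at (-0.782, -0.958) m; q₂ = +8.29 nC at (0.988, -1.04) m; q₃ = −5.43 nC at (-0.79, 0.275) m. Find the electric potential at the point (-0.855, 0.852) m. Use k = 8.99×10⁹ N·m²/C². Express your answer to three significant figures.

-61.3 V

Electric potential is a scalar, so the contributions from each charge add algebraically: V = Σ kqᵢ/rᵢ.
Distances from the field point to each charge: r₁ = 1.81 m, r₂ = 2.64 m, r₃ = 0.581 m.
V = k[(-1.10×10⁻⁹)/(1.81) + (8.29×10⁻⁹)/(2.64) + (-5.43×10⁻⁹)/(0.581)] = -61.3 V.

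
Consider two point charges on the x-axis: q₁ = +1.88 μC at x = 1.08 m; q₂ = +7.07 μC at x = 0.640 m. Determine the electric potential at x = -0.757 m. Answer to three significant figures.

The total potential is the scalar sum of each charge's contribution, V = Σ kqᵢ/rᵢ.
Distances from the field point to each charge: r₁ = 1.84 m, r₂ = 1.40 m.
V = k[(1.88×10⁻⁶)/(1.84) + (7.07×10⁻⁶)/(1.40)] = 5.47×10⁴ V.

5.47×10⁴ V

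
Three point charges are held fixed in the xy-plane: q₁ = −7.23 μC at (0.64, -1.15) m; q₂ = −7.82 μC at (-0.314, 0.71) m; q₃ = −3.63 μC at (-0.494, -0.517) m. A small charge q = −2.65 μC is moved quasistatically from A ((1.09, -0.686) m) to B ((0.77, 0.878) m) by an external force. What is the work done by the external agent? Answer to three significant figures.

For quasistatic motion the external work equals the change in potential energy: W_ext = qΔV = q(V_B − V_A).
At A: distances to the source charges are 0.646 m, 1.98 m, 1.59 m; V_A = Σ kqᵢ/rᵢ = -1.57×10⁵ V.
At B: distances to the source charges are 2.03 m, 1.10 m, 1.88 m; V_B = Σ kqᵢ/rᵢ = -1.13×10⁵ V.
ΔV = V_B − V_A = 4.31×10⁴ V.
W_ext = qΔV = (-2.65×10⁻⁶ C)(4.31×10⁴ V) = -0.114 J.

-0.114 J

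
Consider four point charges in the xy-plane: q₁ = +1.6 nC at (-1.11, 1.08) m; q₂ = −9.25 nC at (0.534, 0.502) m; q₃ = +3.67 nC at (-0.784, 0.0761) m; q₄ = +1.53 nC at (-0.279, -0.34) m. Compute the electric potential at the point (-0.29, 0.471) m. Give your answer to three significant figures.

The total potential is the scalar sum of each charge's contribution, V = Σ kqᵢ/rᵢ.
Distances from the field point to each charge: r₁ = 1.02 m, r₂ = 0.825 m, r₃ = 0.632 m, r₄ = 0.811 m.
V = k[(1.60×10⁻⁹)/(1.02) + (-9.25×10⁻⁹)/(0.825) + (3.67×10⁻⁹)/(0.632) + (1.53×10⁻⁹)/(0.811)] = -17.6 V.

-17.6 V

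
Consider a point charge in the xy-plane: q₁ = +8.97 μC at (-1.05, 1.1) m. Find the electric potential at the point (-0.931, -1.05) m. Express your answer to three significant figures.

Electric potential is a scalar, so the contributions from each charge add algebraically: V = Σ kqᵢ/rᵢ.
Distances from the field point to each charge: r₁ = 2.15 m.
V = k[(8.97×10⁻⁶)/(2.15)] = 3.74×10⁴ V.

3.74×10⁴ V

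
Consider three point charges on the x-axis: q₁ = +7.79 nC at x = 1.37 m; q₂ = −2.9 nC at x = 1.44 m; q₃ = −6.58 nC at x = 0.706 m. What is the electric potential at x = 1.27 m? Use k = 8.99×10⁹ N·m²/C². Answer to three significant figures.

442 V

Electric potential is a scalar, so the contributions from each charge add algebraically: V = Σ kqᵢ/rᵢ.
Distances from the field point to each charge: r₁ = 0.100 m, r₂ = 0.170 m, r₃ = 0.564 m.
V = k[(7.79×10⁻⁹)/(0.100) + (-2.90×10⁻⁹)/(0.170) + (-6.58×10⁻⁹)/(0.564)] = 442 V.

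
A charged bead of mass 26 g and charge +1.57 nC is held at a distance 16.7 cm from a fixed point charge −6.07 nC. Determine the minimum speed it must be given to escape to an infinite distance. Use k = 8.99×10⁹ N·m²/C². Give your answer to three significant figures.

To just escape, total mechanical energy must reach zero at infinity: ½mv²_min + U = 0, so ½mv²_min = −U = |kQq|/r.
|U| = |kQq|/r = (8.99×10⁹ N·m²/C²)(6.07×10⁻⁹)(1.57×10⁻⁹)/(0.167) = 5.13×10⁻⁷ J.
v_min = √(2|U|/m) = √(2·5.13×10⁻⁷/0.0260) = 6.28×10⁻³ m/s.

6.28×10⁻³ m/s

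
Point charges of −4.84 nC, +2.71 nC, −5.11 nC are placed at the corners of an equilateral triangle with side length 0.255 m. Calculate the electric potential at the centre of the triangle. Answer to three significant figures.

-442 V

Electric potential is a scalar, so the contributions from each charge add algebraically: V = Σ kqᵢ/rᵢ.
The distance from each vertex to the centroid is a/√3 = 0.147 m.
V = k[(-4.84×10⁻⁹)/(0.147) + (2.71×10⁻⁹)/(0.147) + (-5.11×10⁻⁹)/(0.147)] = -442 V.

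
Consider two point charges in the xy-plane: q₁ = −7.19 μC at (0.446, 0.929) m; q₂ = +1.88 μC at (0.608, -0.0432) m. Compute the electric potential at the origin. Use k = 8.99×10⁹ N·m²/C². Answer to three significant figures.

The total potential is the scalar sum of each charge's contribution, V = Σ kqᵢ/rᵢ.
Distances from the field point to each charge: r₁ = 1.03 m, r₂ = 0.610 m.
V = k[(-7.19×10⁻⁶)/(1.03) + (1.88×10⁻⁶)/(0.610)] = -3.50×10⁴ V.

-3.50×10⁴ V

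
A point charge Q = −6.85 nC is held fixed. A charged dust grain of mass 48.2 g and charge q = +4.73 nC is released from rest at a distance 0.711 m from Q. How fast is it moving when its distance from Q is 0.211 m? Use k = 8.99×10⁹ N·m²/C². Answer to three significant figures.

Only the electrostatic force acts, so mechanical energy is conserved: ½mv² = U₁ − U₂ = kQq(1/r₁ − 1/r₂).
U₁ − U₂ = (8.99×10⁹ N·m²/C²)(-6.85×10⁻⁹ C)(4.73×10⁻⁹ C)(1/0.711 − 1/0.211) = 9.71×10⁻⁷ J.
v = √(2·9.71×10⁻⁷/0.0482) = 6.35×10⁻³ m/s.

6.35×10⁻³ m/s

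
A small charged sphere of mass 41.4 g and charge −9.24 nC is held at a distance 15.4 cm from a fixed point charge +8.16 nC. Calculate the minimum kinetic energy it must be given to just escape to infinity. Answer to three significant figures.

4.40×10⁻⁶ J

To just escape, total mechanical energy must reach zero at infinity: ½mv²_min + U = 0, so ½mv²_min = −U = |kQq|/r.
|U| = |kQq|/r = (8.99×10⁹ N·m²/C²)(8.16×10⁻⁹)(9.24×10⁻⁹)/(0.154) = 4.40×10⁻⁶ J.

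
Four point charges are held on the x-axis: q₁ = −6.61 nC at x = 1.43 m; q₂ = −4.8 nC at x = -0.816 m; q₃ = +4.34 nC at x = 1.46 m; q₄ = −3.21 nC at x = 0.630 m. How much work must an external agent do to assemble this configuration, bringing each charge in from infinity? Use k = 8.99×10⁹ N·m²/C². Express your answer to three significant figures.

The assembly work is the sum of pairwise potential energies, U = Σ_{i<j} kqᵢqⱼ/rᵢⱼ.
Pair separations: r₁₂ = 2.25 m, r₁₃ = 0.0300 m, r₁₄ = 0.800 m, r₂₃ = 2.28 m, r₂₄ = 1.45 m, r₃₄ = 0.830 m.
Summing all 6 pair terms gives U = -8.37×10⁻⁶ J.

-8.37×10⁻⁶ J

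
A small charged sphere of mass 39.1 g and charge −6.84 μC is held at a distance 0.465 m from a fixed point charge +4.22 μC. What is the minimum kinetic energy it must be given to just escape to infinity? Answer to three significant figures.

0.558 J

To just escape, total mechanical energy must reach zero at infinity: ½mv²_min + U = 0, so ½mv²_min = −U = |kQq|/r.
|U| = |kQq|/r = (8.99×10⁹ N·m²/C²)(4.22×10⁻⁶)(6.84×10⁻⁶)/(0.465) = 0.558 J.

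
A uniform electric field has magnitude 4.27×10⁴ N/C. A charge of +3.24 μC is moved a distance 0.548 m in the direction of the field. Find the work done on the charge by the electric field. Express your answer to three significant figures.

The potential change for a displacement 0.548 m in the direction of the field is ΔV = −Ed = -2.34×10⁴ V.
W_field = −qΔV = 0.0758 J.

0.0758 J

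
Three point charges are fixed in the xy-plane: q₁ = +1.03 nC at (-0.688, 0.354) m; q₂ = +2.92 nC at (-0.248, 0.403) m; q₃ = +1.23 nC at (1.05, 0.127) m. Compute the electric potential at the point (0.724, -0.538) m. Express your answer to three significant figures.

39.9 V

The total potential is the scalar sum of each charge's contribution, V = Σ kqᵢ/rᵢ.
Distances from the field point to each charge: r₁ = 1.67 m, r₂ = 1.35 m, r₃ = 0.741 m.
V = k[(1.03×10⁻⁹)/(1.67) + (2.92×10⁻⁹)/(1.35) + (1.23×10⁻⁹)/(0.741)] = 39.9 V.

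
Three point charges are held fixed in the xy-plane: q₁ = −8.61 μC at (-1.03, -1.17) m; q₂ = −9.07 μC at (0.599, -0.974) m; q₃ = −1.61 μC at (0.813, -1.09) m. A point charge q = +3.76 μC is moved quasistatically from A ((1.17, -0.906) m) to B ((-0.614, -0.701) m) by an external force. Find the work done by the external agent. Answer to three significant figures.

For quasistatic motion the external work equals the change in potential energy: W_ext = qΔV = q(V_B − V_A).
At A: distances to the source charges are 2.22 m, 0.575 m, 0.402 m; V_A = Σ kqᵢ/rᵢ = -2.13×10⁵ V.
At B: distances to the source charges are 0.627 m, 1.24 m, 1.48 m; V_B = Σ kqᵢ/rᵢ = -1.99×10⁵ V.
ΔV = V_B − V_A = 1.39×10⁴ V.
W_ext = qΔV = (3.76×10⁻⁶ C)(1.39×10⁴ V) = 0.0524 J.

0.0524 J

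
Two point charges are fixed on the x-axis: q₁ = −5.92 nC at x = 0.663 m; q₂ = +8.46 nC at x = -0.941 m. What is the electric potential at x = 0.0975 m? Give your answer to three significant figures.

The total potential is the scalar sum of each charge's contribution, V = Σ kqᵢ/rᵢ.
Distances from the field point to each charge: r₁ = 0.566 m, r₂ = 1.04 m.
V = k[(-5.92×10⁻⁹)/(0.566) + (8.46×10⁻⁹)/(1.04)] = -20.9 V.

-20.9 V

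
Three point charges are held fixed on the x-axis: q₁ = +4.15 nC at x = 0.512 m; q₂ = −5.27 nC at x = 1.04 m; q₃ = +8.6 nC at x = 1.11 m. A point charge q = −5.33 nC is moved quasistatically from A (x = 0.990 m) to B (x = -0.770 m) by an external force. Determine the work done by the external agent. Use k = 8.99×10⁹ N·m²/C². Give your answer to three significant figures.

For quasistatic motion the external work equals the change in potential energy: W_ext = qΔV = q(V_B − V_A).
At A: distances to the source charges are 0.478 m, 0.0500 m, 0.120 m; V_A = Σ kqᵢ/rᵢ = -225 V.
At B: distances to the source charges are 1.28 m, 1.81 m, 1.88 m; V_B = Σ kqᵢ/rᵢ = 44.1 V.
ΔV = V_B − V_A = 269 V.
W_ext = qΔV = (-5.33×10⁻⁹ C)(269 V) = -1.44×10⁻⁶ J.

-1.44×10⁻⁶ J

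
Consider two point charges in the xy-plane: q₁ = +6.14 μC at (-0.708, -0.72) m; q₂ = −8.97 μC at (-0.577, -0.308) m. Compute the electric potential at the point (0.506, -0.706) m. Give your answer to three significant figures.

-2.44×10⁴ V

The total potential is the scalar sum of each charge's contribution, V = Σ kqᵢ/rᵢ.
Distances from the field point to each charge: r₁ = 1.21 m, r₂ = 1.15 m.
V = k[(6.14×10⁻⁶)/(1.21) + (-8.97×10⁻⁶)/(1.15)] = -2.44×10⁴ V.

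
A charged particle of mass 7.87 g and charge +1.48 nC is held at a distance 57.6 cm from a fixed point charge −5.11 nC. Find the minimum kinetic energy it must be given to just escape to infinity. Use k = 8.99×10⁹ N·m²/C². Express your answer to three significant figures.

1.18×10⁻⁷ J

To just escape, total mechanical energy must reach zero at infinity: ½mv²_min + U = 0, so ½mv²_min = −U = |kQq|/r.
|U| = |kQq|/r = (8.99×10⁹ N·m²/C²)(5.11×10⁻⁹)(1.48×10⁻⁹)/(0.576) = 1.18×10⁻⁷ J.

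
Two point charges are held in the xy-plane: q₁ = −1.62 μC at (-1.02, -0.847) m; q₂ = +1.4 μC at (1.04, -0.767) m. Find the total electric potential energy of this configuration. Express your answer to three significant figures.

-9.89×10⁻³ J

The work to assemble the configuration equals its total potential energy, U = Σ kqᵢqⱼ/rᵢⱼ over all pairs.
Pair separations: r₁₂ = 2.06 m.
U = (-9.89×10⁻³) = -9.89×10⁻³ J.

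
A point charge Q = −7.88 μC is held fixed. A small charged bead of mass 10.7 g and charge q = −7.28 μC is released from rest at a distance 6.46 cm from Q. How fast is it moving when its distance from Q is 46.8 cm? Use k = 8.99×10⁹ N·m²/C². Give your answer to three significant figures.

35.9 m/s

Only the electrostatic force acts, so mechanical energy is conserved: ½mv² = U₁ − U₂ = kQq(1/r₁ − 1/r₂).
U₁ − U₂ = (8.99×10⁹ N·m²/C²)(-7.88×10⁻⁶ C)(-7.28×10⁻⁶ C)(1/0.0646 − 1/0.468) = 6.88 J.
v = √(2·6.88/0.0107) = 35.9 m/s.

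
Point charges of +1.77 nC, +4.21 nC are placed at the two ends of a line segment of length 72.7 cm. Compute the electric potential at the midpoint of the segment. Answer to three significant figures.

148 V

Electric potential is a scalar, so the contributions from each charge add algebraically: V = Σ kqᵢ/rᵢ.
Each charge is 0.363 m from the midpoint.
V = k[(1.77×10⁻⁹)/(0.363) + (4.21×10⁻⁹)/(0.363)] = 148 V.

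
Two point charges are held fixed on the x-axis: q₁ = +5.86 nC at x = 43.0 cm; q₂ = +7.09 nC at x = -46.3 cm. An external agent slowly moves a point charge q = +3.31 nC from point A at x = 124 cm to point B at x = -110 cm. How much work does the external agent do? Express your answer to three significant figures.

1.06×10⁻⁷ J

For quasistatic motion the external work equals the change in potential energy: W_ext = qΔV = q(V_B − V_A).
At A: distances to the source charges are 0.810 m, 1.70 m; V_A = Σ kqᵢ/rᵢ = 102 V.
At B: distances to the source charges are 1.53 m, 0.637 m; V_B = Σ kqᵢ/rᵢ = 134 V.
ΔV = V_B − V_A = 32.0 V.
W_ext = qΔV = (3.31×10⁻⁹ C)(32.0 V) = 1.06×10⁻⁷ J.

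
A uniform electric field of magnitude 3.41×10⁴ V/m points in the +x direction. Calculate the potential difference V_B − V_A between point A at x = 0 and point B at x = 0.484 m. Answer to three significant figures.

In a uniform field, potential decreases in the direction of E: V_B − V_A = −E·Δx.
V_B − V_A = −(3.41×10⁴ V/m)(0.484 m) = -1.65×10⁴ V.

-1.65×10⁴ V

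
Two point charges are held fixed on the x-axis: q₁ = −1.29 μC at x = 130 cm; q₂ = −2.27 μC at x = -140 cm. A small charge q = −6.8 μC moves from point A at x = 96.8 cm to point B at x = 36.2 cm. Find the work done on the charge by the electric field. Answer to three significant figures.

0.133 J

The work done by the electric force is W_field = −ΔU = −q(V_B − V_A) = q(V_A − V_B).
At A: distances to the source charges are 0.332 m, 2.37 m; V_A = Σ kqᵢ/rᵢ = -4.35×10⁴ V.
At B: distances to the source charges are 0.938 m, 1.76 m; V_B = Σ kqᵢ/rᵢ = -2.39×10⁴ V.
ΔV = V_B − V_A = 1.96×10⁴ V.
W_field = −qΔV = −(-6.80×10⁻⁶ C)(1.96×10⁴ V) = 0.133 J.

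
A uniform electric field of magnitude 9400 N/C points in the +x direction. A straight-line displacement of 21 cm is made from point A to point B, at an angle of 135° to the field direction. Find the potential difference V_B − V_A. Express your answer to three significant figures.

1400 V

Only the component of displacement along E changes the potential: ΔV = −E·d·cosθ.
ΔV = −(9400 V/m)(0.210 m)cos135° = 1400 V.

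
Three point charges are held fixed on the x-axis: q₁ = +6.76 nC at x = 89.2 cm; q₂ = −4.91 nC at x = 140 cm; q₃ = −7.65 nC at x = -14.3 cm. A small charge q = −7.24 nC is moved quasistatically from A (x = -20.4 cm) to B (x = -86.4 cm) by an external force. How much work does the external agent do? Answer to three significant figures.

For quasistatic motion the external work equals the change in potential energy: W_ext = qΔV = q(V_B − V_A).
At A: distances to the source charges are 1.10 m, 1.60 m, 0.0610 m; V_A = Σ kqᵢ/rᵢ = -1100 V.
At B: distances to the source charges are 1.76 m, 2.26 m, 0.721 m; V_B = Σ kqᵢ/rᵢ = -80.3 V.
ΔV = V_B − V_A = 1020 V.
W_ext = qΔV = (-7.24×10⁻⁹ C)(1020 V) = -7.38×10⁻⁶ J.

-7.38×10⁻⁶ J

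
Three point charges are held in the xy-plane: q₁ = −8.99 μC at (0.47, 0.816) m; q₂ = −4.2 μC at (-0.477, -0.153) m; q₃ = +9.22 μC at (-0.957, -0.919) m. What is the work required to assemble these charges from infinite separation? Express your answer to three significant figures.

The work to assemble the configuration equals its total potential energy, U = Σ kqᵢqⱼ/rᵢⱼ over all pairs.
Pair separations: r₁₂ = 1.35 m, r₁₃ = 2.25 m, r₂₃ = 0.904 m.
U = (0.251) + (-0.332) + (-0.385) = -0.466 J.

-0.466 J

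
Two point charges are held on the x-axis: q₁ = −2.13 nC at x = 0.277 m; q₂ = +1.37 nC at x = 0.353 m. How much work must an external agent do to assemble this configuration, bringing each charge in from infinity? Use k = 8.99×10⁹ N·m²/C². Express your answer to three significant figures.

-3.45×10⁻⁷ J

The assembly work is the sum of pairwise potential energies, U = Σ_{i<j} kqᵢqⱼ/rᵢⱼ.
Pair separations: r₁₂ = 0.0760 m.
U = (-3.45×10⁻⁷) = -3.45×10⁻⁷ J.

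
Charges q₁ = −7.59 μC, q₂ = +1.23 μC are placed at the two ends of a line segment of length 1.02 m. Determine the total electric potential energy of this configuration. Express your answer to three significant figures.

-0.0823 J

The assembly work is the sum of pairwise potential energies, U = Σ_{i<j} kqᵢqⱼ/rᵢⱼ.
The separation is r = 1.02 m.
U = (-0.0823) = -0.0823 J.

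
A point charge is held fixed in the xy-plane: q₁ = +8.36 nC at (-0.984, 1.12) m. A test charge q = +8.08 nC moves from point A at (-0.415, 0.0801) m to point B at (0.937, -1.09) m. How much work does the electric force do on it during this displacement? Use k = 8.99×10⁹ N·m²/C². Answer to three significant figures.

The work done by the electric force is W_field = −ΔU = −q(V_B − V_A) = q(V_A − V_B).
At A: distance to the source charge is 1.19 m; V_A = kq₁/r = 63.4 V.
At B: distance to the source charge is 2.93 m; V_B = kq₁/r = 25.7 V.
ΔV = V_B − V_A = -37.7 V.
W_field = −qΔV = −(8.08×10⁻⁹ C)(-37.7 V) = 3.05×10⁻⁷ J.

3.05×10⁻⁷ J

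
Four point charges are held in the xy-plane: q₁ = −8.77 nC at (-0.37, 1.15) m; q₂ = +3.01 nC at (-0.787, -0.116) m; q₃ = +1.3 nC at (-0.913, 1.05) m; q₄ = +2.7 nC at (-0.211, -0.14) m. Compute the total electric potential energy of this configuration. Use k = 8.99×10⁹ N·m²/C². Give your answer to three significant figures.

-3.48×10⁻⁷ J

The work to assemble the configuration equals its total potential energy, U = Σ kqᵢqⱼ/rᵢⱼ over all pairs.
Pair separations: r₁₂ = 1.33 m, r₁₃ = 0.552 m, r₁₄ = 1.30 m, r₂₃ = 1.17 m, r₂₄ = 0.576 m, r₃₄ = 1.38 m.
Summing all 6 pair terms gives U = -3.48×10⁻⁷ J.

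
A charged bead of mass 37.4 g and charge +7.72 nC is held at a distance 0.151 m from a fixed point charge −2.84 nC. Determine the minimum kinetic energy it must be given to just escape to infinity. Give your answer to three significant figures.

To just escape, total mechanical energy must reach zero at infinity: ½mv²_min + U = 0, so ½mv²_min = −U = |kQq|/r.
|U| = |kQq|/r = (8.99×10⁹ N·m²/C²)(2.84×10⁻⁹)(7.72×10⁻⁹)/(0.151) = 1.31×10⁻⁶ J.

1.31×10⁻⁶ J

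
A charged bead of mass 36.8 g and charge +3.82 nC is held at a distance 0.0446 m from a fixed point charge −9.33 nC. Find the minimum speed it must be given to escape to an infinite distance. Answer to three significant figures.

0.0198 m/s

To just escape, total mechanical energy must reach zero at infinity: ½mv²_min + U = 0, so ½mv²_min = −U = |kQq|/r.
|U| = |kQq|/r = (8.99×10⁹ N·m²/C²)(9.33×10⁻⁹)(3.82×10⁻⁹)/(0.0446) = 7.18×10⁻⁶ J.
v_min = √(2|U|/m) = √(2·7.18×10⁻⁶/0.0368) = 0.0198 m/s.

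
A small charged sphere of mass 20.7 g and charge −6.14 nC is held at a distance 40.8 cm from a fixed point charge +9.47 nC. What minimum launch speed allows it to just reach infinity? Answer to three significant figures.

To just escape, total mechanical energy must reach zero at infinity: ½mv²_min + U = 0, so ½mv²_min = −U = |kQq|/r.
|U| = |kQq|/r = (8.99×10⁹ N·m²/C²)(9.47×10⁻⁹)(6.14×10⁻⁹)/(0.408) = 1.28×10⁻⁶ J.
v_min = √(2|U|/m) = √(2·1.28×10⁻⁶/0.0207) = 0.0111 m/s.

0.0111 m/s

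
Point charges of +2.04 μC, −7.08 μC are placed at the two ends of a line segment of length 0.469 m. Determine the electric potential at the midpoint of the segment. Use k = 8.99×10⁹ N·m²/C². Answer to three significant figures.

-1.93×10⁵ V

Electric potential is a scalar, so the contributions from each charge add algebraically: V = Σ kqᵢ/rᵢ.
Each charge is 0.234 m from the midpoint.
V = k[(2.04×10⁻⁶)/(0.234) + (-7.08×10⁻⁶)/(0.234)] = -1.93×10⁵ V.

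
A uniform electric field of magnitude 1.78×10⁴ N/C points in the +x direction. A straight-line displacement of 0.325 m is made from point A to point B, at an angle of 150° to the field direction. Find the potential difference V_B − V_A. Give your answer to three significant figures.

5010 V

Only the component of displacement along E changes the potential: ΔV = −E·d·cosθ.
ΔV = −(1.78×10⁴ V/m)(0.325 m)cos150° = 5010 V.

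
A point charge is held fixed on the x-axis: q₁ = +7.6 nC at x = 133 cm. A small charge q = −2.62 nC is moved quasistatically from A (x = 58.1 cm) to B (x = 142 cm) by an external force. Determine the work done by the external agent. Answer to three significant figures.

-1.75×10⁻⁶ J

For quasistatic motion the external work equals the change in potential energy: W_ext = qΔV = q(V_B − V_A).
At A: distance to the source charge is 0.749 m; V_A = kq₁/r = 91.2 V.
At B: distance to the source charge is 0.0900 m; V_B = kq₁/r = 759 V.
ΔV = V_B − V_A = 668 V.
W_ext = qΔV = (-2.62×10⁻⁹ C)(668 V) = -1.75×10⁻⁶ J.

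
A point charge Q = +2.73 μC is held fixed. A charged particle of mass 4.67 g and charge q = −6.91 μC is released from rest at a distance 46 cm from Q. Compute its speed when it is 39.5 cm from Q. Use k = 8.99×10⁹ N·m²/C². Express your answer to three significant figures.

5.10 m/s

Only the electrostatic force acts, so mechanical energy is conserved: ½mv² = U₁ − U₂ = kQq(1/r₁ − 1/r₂).
U₁ − U₂ = (8.99×10⁹ N·m²/C²)(2.73×10⁻⁶ C)(-6.91×10⁻⁶ C)(1/0.460 − 1/0.395) = 0.0607 J.
v = √(2·0.0607/4.67×10⁻³) = 5.10 m/s.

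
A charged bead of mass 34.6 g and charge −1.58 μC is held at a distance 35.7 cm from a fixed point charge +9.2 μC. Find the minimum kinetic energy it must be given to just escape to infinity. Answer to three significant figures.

To just escape, total mechanical energy must reach zero at infinity: ½mv²_min + U = 0, so ½mv²_min = −U = |kQq|/r.
|U| = |kQq|/r = (8.99×10⁹ N·m²/C²)(9.20×10⁻⁶)(1.58×10⁻⁶)/(0.357) = 0.366 J.

0.366 J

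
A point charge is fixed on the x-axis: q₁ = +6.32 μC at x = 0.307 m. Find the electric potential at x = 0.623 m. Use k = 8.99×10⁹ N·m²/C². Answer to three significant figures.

The total potential is the scalar sum of each charge's contribution, V = Σ kqᵢ/rᵢ.
V = k[(6.32×10⁻⁶)/(0.316)] = 1.80×10⁵ V.

1.80×10⁵ V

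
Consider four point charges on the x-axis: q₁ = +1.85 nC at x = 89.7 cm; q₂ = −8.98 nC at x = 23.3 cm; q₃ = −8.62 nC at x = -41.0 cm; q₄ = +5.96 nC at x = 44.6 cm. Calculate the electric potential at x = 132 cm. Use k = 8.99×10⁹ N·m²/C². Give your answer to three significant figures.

-18.4 V

The total potential is the scalar sum of each charge's contribution, V = Σ kqᵢ/rᵢ.
Distances from the field point to each charge: r₁ = 0.423 m, r₂ = 1.09 m, r₃ = 1.73 m, r₄ = 0.874 m.
V = k[(1.85×10⁻⁹)/(0.423) + (-8.98×10⁻⁹)/(1.09) + (-8.62×10⁻⁹)/(1.73) + (5.96×10⁻⁹)/(0.874)] = -18.4 V.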